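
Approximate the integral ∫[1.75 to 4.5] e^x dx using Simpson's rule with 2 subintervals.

f(x) = e^x
a = 1.75, b = 4.5, n = 2
h = (b - a)/n = 1.375000

Simpson's rule: (h/3)[f(x₀) + 4f(x₁) + 2f(x₂) + ... + f(xₙ)]

x_0 = 1.7500, f(x_0) = 5.754603, coefficient = 1
x_1 = 3.1250, f(x_1) = 22.759895, coefficient = 4
x_2 = 4.5000, f(x_2) = 90.017131, coefficient = 1

I ≈ (1.375000/3) × 186.811314 = 85.621852
Exact value: 84.262529
Error: 1.359324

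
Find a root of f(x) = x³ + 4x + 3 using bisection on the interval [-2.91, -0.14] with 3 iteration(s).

f(x) = x³ + 4x + 3
Initial interval: [-2.91, -0.14]

Iteration 1:
  c_1 = (-2.910000 + (-0.140000))/2 = -1.525000
  f(c_1) = f(-1.525000) = -6.646578
  f(a) × f(c) ≥ 0, new interval: [-1.525000, -0.140000]
Iteration 2:
  c_2 = (-1.525000 + (-0.140000))/2 = -0.832500
  f(c_2) = f(-0.832500) = -0.906969
  f(a) × f(c) ≥ 0, new interval: [-0.832500, -0.140000]
Iteration 3:
  c_3 = (-0.832500 + (-0.140000))/2 = -0.486250
  f(c_3) = f(-0.486250) = 0.940032
  f(a) × f(c) < 0, new interval: [-0.832500, -0.486250]

After 3 iteration(s), the approximation is c_3 = -0.486250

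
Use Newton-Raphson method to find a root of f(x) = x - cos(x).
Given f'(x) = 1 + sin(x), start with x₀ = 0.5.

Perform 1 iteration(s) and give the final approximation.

f(x) = x - cos(x)
f'(x) = 1 + sin(x)
x₀ = 0.5

Newton-Raphson formula: x_{n+1} = x_n - f(x_n)/f'(x_n)

Iteration 1:
  f(0.500000) = -0.377583
  f'(0.500000) = 1.479426
  x_1 = 0.500000 - (-0.377583)/1.479426 = 0.755222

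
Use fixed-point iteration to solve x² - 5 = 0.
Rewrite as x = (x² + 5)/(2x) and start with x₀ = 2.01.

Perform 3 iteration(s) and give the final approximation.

Equation: x² - 5 = 0
Fixed-point form: x = (x² + 5)/(2x)
x₀ = 2.01

x_1 = g(2.010000) = 2.248781
x_2 = g(2.248781) = 2.236104
x_3 = g(2.236104) = 2.236068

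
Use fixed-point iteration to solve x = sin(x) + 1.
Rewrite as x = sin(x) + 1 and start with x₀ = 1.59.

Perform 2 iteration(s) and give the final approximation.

Equation: x = sin(x) + 1
Fixed-point form: x = sin(x) + 1
x₀ = 1.59

x_1 = g(1.590000) = 1.999816
x_2 = g(1.999816) = 1.909374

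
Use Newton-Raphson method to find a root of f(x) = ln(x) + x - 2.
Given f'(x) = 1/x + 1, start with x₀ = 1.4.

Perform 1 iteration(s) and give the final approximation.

f(x) = ln(x) + x - 2
f'(x) = 1/x + 1
x₀ = 1.4

Newton-Raphson formula: x_{n+1} = x_n - f(x_n)/f'(x_n)

Iteration 1:
  f(1.400000) = -0.263528
  f'(1.400000) = 1.714286
  x_1 = 1.400000 - (-0.263528)/1.714286 = 1.553725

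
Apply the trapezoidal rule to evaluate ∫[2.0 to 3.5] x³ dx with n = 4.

f(x) = x³
a = 2.0, b = 3.5, n = 4
h = (b - a)/n = 0.375000

Trapezoidal rule: (h/2)[f(x₀) + 2f(x₁) + 2f(x₂) + ... + f(xₙ)]

x_0 = 2.0000, f(x_0) = 8.000000, coefficient = 1
x_1 = 2.3750, f(x_1) = 13.396484, coefficient = 2
x_2 = 2.7500, f(x_2) = 20.796875, coefficient = 2
x_3 = 3.1250, f(x_3) = 30.517578, coefficient = 2
x_4 = 3.5000, f(x_4) = 42.875000, coefficient = 1

I ≈ (0.375000/2) × 180.296875 = 33.805664
Exact value: 33.515625
Error: 0.290039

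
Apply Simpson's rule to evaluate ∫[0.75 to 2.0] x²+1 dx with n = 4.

f(x) = x²+1
a = 0.75, b = 2.0, n = 4
h = (b - a)/n = 0.312500

Simpson's rule: (h/3)[f(x₀) + 4f(x₁) + 2f(x₂) + ... + f(xₙ)]

x_0 = 0.7500, f(x_0) = 1.562500, coefficient = 1
x_1 = 1.0625, f(x_1) = 2.128906, coefficient = 4
x_2 = 1.3750, f(x_2) = 2.890625, coefficient = 2
x_3 = 1.6875, f(x_3) = 3.847656, coefficient = 4
x_4 = 2.0000, f(x_4) = 5.000000, coefficient = 1

I ≈ (0.312500/3) × 36.250000 = 3.776042
Exact value: 3.776042
Error: 0.000000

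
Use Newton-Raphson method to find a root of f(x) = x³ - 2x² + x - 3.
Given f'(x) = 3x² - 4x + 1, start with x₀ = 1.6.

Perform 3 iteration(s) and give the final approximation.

f(x) = x³ - 2x² + x - 3
f'(x) = 3x² - 4x + 1
x₀ = 1.6

Newton-Raphson formula: x_{n+1} = x_n - f(x_n)/f'(x_n)

Iteration 1:
  f(1.600000) = -2.424000
  f'(1.600000) = 2.280000
  x_1 = 1.600000 - (-2.424000)/2.280000 = 2.663158
Iteration 2:
  f(2.663158) = 4.366546
  f'(2.663158) = 11.624598
  x_2 = 2.663158 - 4.366546/11.624598 = 2.287528
Iteration 3:
  f(2.287528) = 0.792101
  f'(2.287528) = 7.548242
  x_3 = 2.287528 - 0.792101/7.548242 = 2.182590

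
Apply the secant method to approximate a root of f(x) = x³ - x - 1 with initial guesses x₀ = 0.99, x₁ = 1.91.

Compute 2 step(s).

f(x) = x³ - x - 1
x₀ = 0.99, x₁ = 1.91

Secant formula: x_{n+1} = x_n - f(x_n)(x_n - x_{n-1})/(f(x_n) - f(x_{n-1}))

Iteration 1:
  f(0.990000) = -1.019701
  f(1.910000) = 4.057871
  x_2 = 1.910000 - 4.057871×(1.910000 - 0.990000)/(4.057871 - (-1.019701))
       = 1.174759
Iteration 2:
  f(1.910000) = 4.057871
  f(1.174759) = -0.553524
  x_3 = 1.174759 - (-0.553524)×(1.174759 - 1.910000)/(-0.553524 - 4.057871)
       = 1.263013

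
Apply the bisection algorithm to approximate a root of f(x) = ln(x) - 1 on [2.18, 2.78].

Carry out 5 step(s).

f(x) = ln(x) - 1
Initial interval: [2.18, 2.78]

Iteration 1:
  c_1 = (2.180000 + 2.780000)/2 = 2.480000
  f(c_1) = f(2.480000) = -0.091741
  f(a) × f(c) ≥ 0, new interval: [2.480000, 2.780000]
Iteration 2:
  c_2 = (2.480000 + 2.780000)/2 = 2.630000
  f(c_2) = f(2.630000) = -0.033016
  f(a) × f(c) ≥ 0, new interval: [2.630000, 2.780000]
Iteration 3:
  c_3 = (2.630000 + 2.780000)/2 = 2.705000
  f(c_3) = f(2.705000) = -0.004898
  f(a) × f(c) ≥ 0, new interval: [2.705000, 2.780000]
Iteration 4:
  c_4 = (2.705000 + 2.780000)/2 = 2.742500
  f(c_4) = f(2.742500) = 0.008870
  f(a) × f(c) < 0, new interval: [2.705000, 2.742500]
Iteration 5:
  c_5 = (2.705000 + 2.742500)/2 = 2.723750
  f(c_5) = f(2.723750) = 0.002010
  f(a) × f(c) < 0, new interval: [2.705000, 2.723750]

After 5 iteration(s), the approximation is c_5 = 2.723750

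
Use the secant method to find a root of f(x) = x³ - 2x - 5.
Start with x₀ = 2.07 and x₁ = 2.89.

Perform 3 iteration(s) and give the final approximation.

f(x) = x³ - 2x - 5
x₀ = 2.07, x₁ = 2.89

Secant formula: x_{n+1} = x_n - f(x_n)(x_n - x_{n-1})/(f(x_n) - f(x_{n-1}))

Iteration 1:
  f(2.070000) = -0.270257
  f(2.890000) = 13.357569
  x_2 = 2.890000 - 13.357569×(2.890000 - 2.070000)/(13.357569 - (-0.270257))
       = 2.086262
Iteration 2:
  f(2.890000) = 13.357569
  f(2.086262) = -0.092095
  x_3 = 2.086262 - (-0.092095)×(2.086262 - 2.890000)/(-0.092095 - 13.357569)
       = 2.091765
Iteration 3:
  f(2.086262) = -0.092095
  f(2.091765) = -0.031051
  x_4 = 2.091765 - (-0.031051)×(2.091765 - 2.086262)/(-0.031051 - (-0.092095))
       = 2.094565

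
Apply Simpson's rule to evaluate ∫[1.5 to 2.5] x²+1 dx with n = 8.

f(x) = x²+1
a = 1.5, b = 2.5, n = 8
h = (b - a)/n = 0.125000

Simpson's rule: (h/3)[f(x₀) + 4f(x₁) + 2f(x₂) + ... + f(xₙ)]

x_0 = 1.5000, f(x_0) = 3.250000, coefficient = 1
x_1 = 1.6250, f(x_1) = 3.640625, coefficient = 4
x_2 = 1.7500, f(x_2) = 4.062500, coefficient = 2
x_3 = 1.8750, f(x_3) = 4.515625, coefficient = 4
x_4 = 2.0000, f(x_4) = 5.000000, coefficient = 2
x_5 = 2.1250, f(x_5) = 5.515625, coefficient = 4
x_6 = 2.2500, f(x_6) = 6.062500, coefficient = 2
x_7 = 2.3750, f(x_7) = 6.640625, coefficient = 4
x_8 = 2.5000, f(x_8) = 7.250000, coefficient = 1

I ≈ (0.125000/3) × 122.000000 = 5.083333
Exact value: 5.083333
Error: 0.000000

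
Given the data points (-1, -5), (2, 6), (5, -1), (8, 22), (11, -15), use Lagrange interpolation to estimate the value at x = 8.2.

Lagrange interpolation formula:
P(x) = Σ yᵢ × Lᵢ(x)
where Lᵢ(x) = Π_{j≠i} (x - xⱼ)/(xᵢ - xⱼ)

L_0(8.2) = (8.2 - 2)/(-1 - 2) × (8.2 - 5)/(-1 - 5) × (8.2 - 8)/(-1 - 8) × (8.2 - 11)/(-1 - 11) = -0.005715
L_1(8.2) = (8.2 - (-1))/(2 - (-1)) × (8.2 - 5)/(2 - 5) × (8.2 - 8)/(2 - 8) × (8.2 - 11)/(2 - 11) = 0.033923
L_2(8.2) = (8.2 - (-1))/(5 - (-1)) × (8.2 - 2)/(5 - 2) × (8.2 - 8)/(5 - 8) × (8.2 - 11)/(5 - 11) = -0.098588
L_3(8.2) = (8.2 - (-1))/(8 - (-1)) × (8.2 - 2)/(8 - 2) × (8.2 - 5)/(8 - 5) × (8.2 - 11)/(8 - 11) = 1.051602
L_4(8.2) = (8.2 - (-1))/(11 - (-1)) × (8.2 - 2)/(11 - 2) × (8.2 - 5)/(11 - 5) × (8.2 - 8)/(11 - 8) = 0.018779

P(8.2) = (-5)×L_0(8.2) + 6×L_1(8.2) + (-1)×L_2(8.2) + 22×L_3(8.2) + (-15)×L_4(8.2)
P(8.2) = 23.184257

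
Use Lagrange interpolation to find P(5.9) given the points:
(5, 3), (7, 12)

Lagrange interpolation formula:
P(x) = Σ yᵢ × Lᵢ(x)
where Lᵢ(x) = Π_{j≠i} (x - xⱼ)/(xᵢ - xⱼ)

L_0(5.9) = (5.9 - 7)/(5 - 7) = 0.550000
L_1(5.9) = (5.9 - 5)/(7 - 5) = 0.450000

P(5.9) = 3×L_0(5.9) + 12×L_1(5.9)
P(5.9) = 7.050000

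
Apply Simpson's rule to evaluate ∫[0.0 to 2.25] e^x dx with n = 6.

f(x) = e^x
a = 0.0, b = 2.25, n = 6
h = (b - a)/n = 0.375000

Simpson's rule: (h/3)[f(x₀) + 4f(x₁) + 2f(x₂) + ... + f(xₙ)]

x_0 = 0.0000, f(x_0) = 1.000000, coefficient = 1
x_1 = 0.3750, f(x_1) = 1.454991, coefficient = 4
x_2 = 0.7500, f(x_2) = 2.117000, coefficient = 2
x_3 = 1.1250, f(x_3) = 3.080217, coefficient = 4
x_4 = 1.5000, f(x_4) = 4.481689, coefficient = 2
x_5 = 1.8750, f(x_5) = 6.520819, coefficient = 4
x_6 = 2.2500, f(x_6) = 9.487736, coefficient = 1

I ≈ (0.375000/3) × 67.909224 = 8.488653
Exact value: 8.487736
Error: 0.000917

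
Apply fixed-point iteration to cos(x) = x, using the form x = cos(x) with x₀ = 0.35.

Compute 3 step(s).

Equation: cos(x) = x
Fixed-point form: x = cos(x)
x₀ = 0.35

x_1 = g(0.350000) = 0.939373
x_2 = g(0.939373) = 0.590294
x_3 = g(0.590294) = 0.830777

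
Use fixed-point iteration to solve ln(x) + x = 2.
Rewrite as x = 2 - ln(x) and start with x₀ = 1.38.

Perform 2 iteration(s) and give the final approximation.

Equation: ln(x) + x = 2
Fixed-point form: x = 2 - ln(x)
x₀ = 1.38

x_1 = g(1.380000) = 1.677917
x_2 = g(1.677917) = 1.482447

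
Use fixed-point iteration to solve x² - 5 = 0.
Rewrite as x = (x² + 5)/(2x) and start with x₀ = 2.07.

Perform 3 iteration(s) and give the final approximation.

Equation: x² - 5 = 0
Fixed-point form: x = (x² + 5)/(2x)
x₀ = 2.07

x_1 = g(2.070000) = 2.242729
x_2 = g(2.242729) = 2.236078
x_3 = g(2.236078) = 2.236068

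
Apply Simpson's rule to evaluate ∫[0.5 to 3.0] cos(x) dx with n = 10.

f(x) = cos(x)
a = 0.5, b = 3.0, n = 10
h = (b - a)/n = 0.250000

Simpson's rule: (h/3)[f(x₀) + 4f(x₁) + 2f(x₂) + ... + f(xₙ)]

x_0 = 0.5000, f(x_0) = 0.877583, coefficient = 1
x_1 = 0.7500, f(x_1) = 0.731689, coefficient = 4
x_2 = 1.0000, f(x_2) = 0.540302, coefficient = 2
x_3 = 1.2500, f(x_3) = 0.315322, coefficient = 4
x_4 = 1.5000, f(x_4) = 0.070737, coefficient = 2
x_5 = 1.7500, f(x_5) = -0.178246, coefficient = 4
x_6 = 2.0000, f(x_6) = -0.416147, coefficient = 2
x_7 = 2.2500, f(x_7) = -0.628174, coefficient = 4
x_8 = 2.5000, f(x_8) = -0.801144, coefficient = 2
x_9 = 2.7500, f(x_9) = -0.924302, coefficient = 4
x_10 = 3.0000, f(x_10) = -0.989992, coefficient = 1

I ≈ (0.250000/3) × -4.059755 = -0.338313
Exact value: -0.338306
Error: 0.000007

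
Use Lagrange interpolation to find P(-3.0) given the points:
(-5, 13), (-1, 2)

Lagrange interpolation formula:
P(x) = Σ yᵢ × Lᵢ(x)
where Lᵢ(x) = Π_{j≠i} (x - xⱼ)/(xᵢ - xⱼ)

L_0(-3.0) = (-3.0 - (-1))/(-5 - (-1)) = 0.500000
L_1(-3.0) = (-3.0 - (-5))/(-1 - (-5)) = 0.500000

P(-3.0) = 13×L_0(-3.0) + 2×L_1(-3.0)
P(-3.0) = 7.500000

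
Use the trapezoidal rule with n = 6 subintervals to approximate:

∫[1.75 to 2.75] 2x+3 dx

f(x) = 2x+3
a = 1.75, b = 2.75, n = 6
h = (b - a)/n = 0.166667

Trapezoidal rule: (h/2)[f(x₀) + 2f(x₁) + 2f(x₂) + ... + f(xₙ)]

x_0 = 1.7500, f(x_0) = 6.500000, coefficient = 1
x_1 = 1.9167, f(x_1) = 6.833333, coefficient = 2
x_2 = 2.0833, f(x_2) = 7.166667, coefficient = 2
x_3 = 2.2500, f(x_3) = 7.500000, coefficient = 2
x_4 = 2.4167, f(x_4) = 7.833333, coefficient = 2
x_5 = 2.5833, f(x_5) = 8.166667, coefficient = 2
x_6 = 2.7500, f(x_6) = 8.500000, coefficient = 1

I ≈ (0.166667/2) × 90.000000 = 7.500000
Exact value: 7.500000
Error: 0.000000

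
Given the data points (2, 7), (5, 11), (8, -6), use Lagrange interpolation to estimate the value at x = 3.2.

Lagrange interpolation formula:
P(x) = Σ yᵢ × Lᵢ(x)
where Lᵢ(x) = Π_{j≠i} (x - xⱼ)/(xᵢ - xⱼ)

L_0(3.2) = (3.2 - 5)/(2 - 5) × (3.2 - 8)/(2 - 8) = 0.480000
L_1(3.2) = (3.2 - 2)/(5 - 2) × (3.2 - 8)/(5 - 8) = 0.640000
L_2(3.2) = (3.2 - 2)/(8 - 2) × (3.2 - 5)/(8 - 5) = -0.120000

P(3.2) = 7×L_0(3.2) + 11×L_1(3.2) + (-6)×L_2(3.2)
P(3.2) = 11.120000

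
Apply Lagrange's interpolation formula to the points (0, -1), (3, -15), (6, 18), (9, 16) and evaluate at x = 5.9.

Lagrange interpolation formula:
P(x) = Σ yᵢ × Lᵢ(x)
where Lᵢ(x) = Π_{j≠i} (x - xⱼ)/(xᵢ - xⱼ)

L_0(5.9) = (5.9 - 3)/(0 - 3) × (5.9 - 6)/(0 - 6) × (5.9 - 9)/(0 - 9) = -0.005549
L_1(5.9) = (5.9 - 0)/(3 - 0) × (5.9 - 6)/(3 - 6) × (5.9 - 9)/(3 - 9) = 0.033870
L_2(5.9) = (5.9 - 0)/(6 - 0) × (5.9 - 3)/(6 - 3) × (5.9 - 9)/(6 - 9) = 0.982241
L_3(5.9) = (5.9 - 0)/(9 - 0) × (5.9 - 3)/(9 - 3) × (5.9 - 6)/(9 - 6) = -0.010562

P(5.9) = (-1)×L_0(5.9) + (-15)×L_1(5.9) + 18×L_2(5.9) + 16×L_3(5.9)
P(5.9) = 17.008840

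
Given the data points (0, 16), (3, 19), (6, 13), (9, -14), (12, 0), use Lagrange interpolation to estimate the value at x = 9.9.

Lagrange interpolation formula:
P(x) = Σ yᵢ × Lᵢ(x)
where Lᵢ(x) = Π_{j≠i} (x - xⱼ)/(xᵢ - xⱼ)

L_0(9.9) = (9.9 - 3)/(0 - 3) × (9.9 - 6)/(0 - 6) × (9.9 - 9)/(0 - 9) × (9.9 - 12)/(0 - 12) = -0.026163
L_1(9.9) = (9.9 - 0)/(3 - 0) × (9.9 - 6)/(3 - 6) × (9.9 - 9)/(3 - 9) × (9.9 - 12)/(3 - 12) = 0.150150
L_2(9.9) = (9.9 - 0)/(6 - 0) × (9.9 - 3)/(6 - 3) × (9.9 - 9)/(6 - 9) × (9.9 - 12)/(6 - 12) = -0.398475
L_3(9.9) = (9.9 - 0)/(9 - 0) × (9.9 - 3)/(9 - 3) × (9.9 - 6)/(9 - 6) × (9.9 - 12)/(9 - 12) = 1.151150
L_4(9.9) = (9.9 - 0)/(12 - 0) × (9.9 - 3)/(12 - 3) × (9.9 - 6)/(12 - 6) × (9.9 - 9)/(12 - 9) = 0.123338

P(9.9) = 16×L_0(9.9) + 19×L_1(9.9) + 13×L_2(9.9) + (-14)×L_3(9.9) + 0×L_4(9.9)
P(9.9) = -18.862025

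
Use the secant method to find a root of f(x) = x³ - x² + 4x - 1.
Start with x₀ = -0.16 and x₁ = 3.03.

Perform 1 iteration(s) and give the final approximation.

f(x) = x³ - x² + 4x - 1
x₀ = -0.16, x₁ = 3.03

Secant formula: x_{n+1} = x_n - f(x_n)(x_n - x_{n-1})/(f(x_n) - f(x_{n-1}))

Iteration 1:
  f(-0.160000) = -1.669696
  f(3.030000) = 29.757227
  x_2 = 3.030000 - 29.757227×(3.030000 - (-0.160000))/(29.757227 - (-1.669696))
       = 0.009483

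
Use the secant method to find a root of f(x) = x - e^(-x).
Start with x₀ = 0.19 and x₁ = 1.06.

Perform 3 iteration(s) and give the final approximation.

f(x) = x - e^(-x)
x₀ = 0.19, x₁ = 1.06

Secant formula: x_{n+1} = x_n - f(x_n)(x_n - x_{n-1})/(f(x_n) - f(x_{n-1}))

Iteration 1:
  f(0.190000) = -0.636959
  f(1.060000) = 0.713544
  x_2 = 1.060000 - 0.713544×(1.060000 - 0.190000)/(0.713544 - (-0.636959))
       = 0.600332
Iteration 2:
  f(1.060000) = 0.713544
  f(0.600332) = 0.051702
  x_3 = 0.600332 - 0.051702×(0.600332 - 1.060000)/(0.051702 - 0.713544)
       = 0.564423
Iteration 3:
  f(0.600332) = 0.051702
  f(0.564423) = -0.004265
  x_4 = 0.564423 - (-0.004265)×(0.564423 - 0.600332)/(-0.004265 - 0.051702)
       = 0.567160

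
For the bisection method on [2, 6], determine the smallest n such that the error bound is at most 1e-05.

We need (b-a)/2^n ≤ 1e-05
(6 - 2)/2^n ≤ 1e-05
4/2^n ≤ 1e-05
2^n ≥ 400000
n ≥ log₂(400000) = 18.61
n ≥ 19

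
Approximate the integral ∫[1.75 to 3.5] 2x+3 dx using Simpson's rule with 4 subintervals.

f(x) = 2x+3
a = 1.75, b = 3.5, n = 4
h = (b - a)/n = 0.437500

Simpson's rule: (h/3)[f(x₀) + 4f(x₁) + 2f(x₂) + ... + f(xₙ)]

x_0 = 1.7500, f(x_0) = 6.500000, coefficient = 1
x_1 = 2.1875, f(x_1) = 7.375000, coefficient = 4
x_2 = 2.6250, f(x_2) = 8.250000, coefficient = 2
x_3 = 3.0625, f(x_3) = 9.125000, coefficient = 4
x_4 = 3.5000, f(x_4) = 10.000000, coefficient = 1

I ≈ (0.437500/3) × 99.000000 = 14.437500
Exact value: 14.437500
Error: 0.000000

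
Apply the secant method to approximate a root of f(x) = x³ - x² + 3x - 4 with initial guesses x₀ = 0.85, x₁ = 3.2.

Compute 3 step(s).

f(x) = x³ - x² + 3x - 4
x₀ = 0.85, x₁ = 3.2

Secant formula: x_{n+1} = x_n - f(x_n)(x_n - x_{n-1})/(f(x_n) - f(x_{n-1}))

Iteration 1:
  f(0.850000) = -1.558375
  f(3.200000) = 28.128000
  x_2 = 3.200000 - 28.128000×(3.200000 - 0.850000)/(28.128000 - (-1.558375))
       = 0.973362
Iteration 2:
  f(3.200000) = 28.128000
  f(0.973362) = -1.105150
  x_3 = 0.973362 - (-1.105150)×(0.973362 - 3.200000)/(-1.105150 - 28.128000)
       = 1.057540
Iteration 3:
  f(0.973362) = -1.105150
  f(1.057540) = -0.763029
  x_4 = 1.057540 - (-0.763029)×(1.057540 - 0.973362)/(-0.763029 - (-1.105150))
       = 1.245279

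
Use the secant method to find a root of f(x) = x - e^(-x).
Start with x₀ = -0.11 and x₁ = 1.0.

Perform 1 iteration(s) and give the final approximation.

f(x) = x - e^(-x)
x₀ = -0.11, x₁ = 1.0

Secant formula: x_{n+1} = x_n - f(x_n)(x_n - x_{n-1})/(f(x_n) - f(x_{n-1}))

Iteration 1:
  f(-0.110000) = -1.226278
  f(1.000000) = 0.632121
  x_2 = 1.000000 - 0.632121×(1.000000 - (-0.110000))/(0.632121 - (-1.226278))
       = 0.622442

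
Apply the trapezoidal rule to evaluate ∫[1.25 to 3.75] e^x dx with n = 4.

f(x) = e^x
a = 1.25, b = 3.75, n = 4
h = (b - a)/n = 0.625000

Trapezoidal rule: (h/2)[f(x₀) + 2f(x₁) + 2f(x₂) + ... + f(xₙ)]

x_0 = 1.2500, f(x_0) = 3.490343, coefficient = 1
x_1 = 1.8750, f(x_1) = 6.520819, coefficient = 2
x_2 = 2.5000, f(x_2) = 12.182494, coefficient = 2
x_3 = 3.1250, f(x_3) = 22.759895, coefficient = 2
x_4 = 3.7500, f(x_4) = 42.521082, coefficient = 1

I ≈ (0.625000/2) × 128.937841 = 40.293075
Exact value: 39.030739
Error: 1.262336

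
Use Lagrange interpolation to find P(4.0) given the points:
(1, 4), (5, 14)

Lagrange interpolation formula:
P(x) = Σ yᵢ × Lᵢ(x)
where Lᵢ(x) = Π_{j≠i} (x - xⱼ)/(xᵢ - xⱼ)

L_0(4.0) = (4.0 - 5)/(1 - 5) = 0.250000
L_1(4.0) = (4.0 - 1)/(5 - 1) = 0.750000

P(4.0) = 4×L_0(4.0) + 14×L_1(4.0)
P(4.0) = 11.500000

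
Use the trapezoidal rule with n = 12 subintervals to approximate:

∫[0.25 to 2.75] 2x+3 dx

f(x) = 2x+3
a = 0.25, b = 2.75, n = 12
h = (b - a)/n = 0.208333

Trapezoidal rule: (h/2)[f(x₀) + 2f(x₁) + 2f(x₂) + ... + f(xₙ)]

x_0 = 0.2500, f(x_0) = 3.500000, coefficient = 1
x_1 = 0.4583, f(x_1) = 3.916667, coefficient = 2
x_2 = 0.6667, f(x_2) = 4.333333, coefficient = 2
x_3 = 0.8750, f(x_3) = 4.750000, coefficient = 2
x_4 = 1.0833, f(x_4) = 5.166667, coefficient = 2
x_5 = 1.2917, f(x_5) = 5.583333, coefficient = 2
x_6 = 1.5000, f(x_6) = 6.000000, coefficient = 2
x_7 = 1.7083, f(x_7) = 6.416667, coefficient = 2
x_8 = 1.9167, f(x_8) = 6.833333, coefficient = 2
x_9 = 2.1250, f(x_9) = 7.250000, coefficient = 2
x_10 = 2.3333, f(x_10) = 7.666667, coefficient = 2
x_11 = 2.5417, f(x_11) = 8.083333, coefficient = 2
x_12 = 2.7500, f(x_12) = 8.500000, coefficient = 1

I ≈ (0.208333/2) × 144.000000 = 15.000000
Exact value: 15.000000
Error: 0.000000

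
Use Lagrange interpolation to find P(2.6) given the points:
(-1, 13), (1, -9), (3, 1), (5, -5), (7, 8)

Lagrange interpolation formula:
P(x) = Σ yᵢ × Lᵢ(x)
where Lᵢ(x) = Π_{j≠i} (x - xⱼ)/(xᵢ - xⱼ)

L_0(2.6) = (2.6 - 1)/(-1 - 1) × (2.6 - 3)/(-1 - 3) × (2.6 - 5)/(-1 - 5) × (2.6 - 7)/(-1 - 7) = -0.017600
L_1(2.6) = (2.6 - (-1))/(1 - (-1)) × (2.6 - 3)/(1 - 3) × (2.6 - 5)/(1 - 5) × (2.6 - 7)/(1 - 7) = 0.158400
L_2(2.6) = (2.6 - (-1))/(3 - (-1)) × (2.6 - 1)/(3 - 1) × (2.6 - 5)/(3 - 5) × (2.6 - 7)/(3 - 7) = 0.950400
L_3(2.6) = (2.6 - (-1))/(5 - (-1)) × (2.6 - 1)/(5 - 1) × (2.6 - 3)/(5 - 3) × (2.6 - 7)/(5 - 7) = -0.105600
L_4(2.6) = (2.6 - (-1))/(7 - (-1)) × (2.6 - 1)/(7 - 1) × (2.6 - 3)/(7 - 3) × (2.6 - 5)/(7 - 5) = 0.014400

P(2.6) = 13×L_0(2.6) + (-9)×L_1(2.6) + 1×L_2(2.6) + (-5)×L_3(2.6) + 8×L_4(2.6)
P(2.6) = -0.060800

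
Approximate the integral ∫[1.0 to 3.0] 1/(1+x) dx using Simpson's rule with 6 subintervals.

f(x) = 1/(1+x)
a = 1.0, b = 3.0, n = 6
h = (b - a)/n = 0.333333

Simpson's rule: (h/3)[f(x₀) + 4f(x₁) + 2f(x₂) + ... + f(xₙ)]

x_0 = 1.0000, f(x_0) = 0.500000, coefficient = 1
x_1 = 1.3333, f(x_1) = 0.428571, coefficient = 4
x_2 = 1.6667, f(x_2) = 0.375000, coefficient = 2
x_3 = 2.0000, f(x_3) = 0.333333, coefficient = 4
x_4 = 2.3333, f(x_4) = 0.300000, coefficient = 2
x_5 = 2.6667, f(x_5) = 0.272727, coefficient = 4
x_6 = 3.0000, f(x_6) = 0.250000, coefficient = 1

I ≈ (0.333333/3) × 6.238528 = 0.693170
Exact value: 0.693147
Error: 0.000023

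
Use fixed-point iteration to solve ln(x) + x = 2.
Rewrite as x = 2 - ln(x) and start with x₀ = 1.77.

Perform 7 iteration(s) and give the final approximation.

Equation: ln(x) + x = 2
Fixed-point form: x = 2 - ln(x)
x₀ = 1.77

x_1 = g(1.770000) = 1.429020
x_2 = g(1.429020) = 1.643011
x_3 = g(1.643011) = 1.503470
x_4 = g(1.503470) = 1.592224
x_5 = g(1.592224) = 1.534868
x_6 = g(1.534868) = 1.571556
x_7 = g(1.571556) = 1.547934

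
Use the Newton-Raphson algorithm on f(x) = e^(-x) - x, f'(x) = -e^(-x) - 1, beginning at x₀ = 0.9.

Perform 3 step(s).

f(x) = e^(-x) - x
f'(x) = -e^(-x) - 1
x₀ = 0.9

Newton-Raphson formula: x_{n+1} = x_n - f(x_n)/f'(x_n)

Iteration 1:
  f(0.900000) = -0.493430
  f'(0.900000) = -1.406570
  x_1 = 0.900000 - (-0.493430)/(-1.406570) = 0.549196
Iteration 2:
  f(0.549196) = 0.028218
  f'(0.549196) = -1.577414
  x_2 = 0.549196 - 0.028218/(-1.577414) = 0.567085
Iteration 3:
  f(0.567085) = 0.000092
  f'(0.567085) = -1.567177
  x_3 = 0.567085 - 0.000092/(-1.567177) = 0.567143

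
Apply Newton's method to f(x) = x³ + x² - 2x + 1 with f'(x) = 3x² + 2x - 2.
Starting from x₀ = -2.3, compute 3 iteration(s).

f(x) = x³ + x² - 2x + 1
f'(x) = 3x² + 2x - 2
x₀ = -2.3

Newton-Raphson formula: x_{n+1} = x_n - f(x_n)/f'(x_n)

Iteration 1:
  f(-2.300000) = -1.277000
  f'(-2.300000) = 9.270000
  x_1 = -2.300000 - (-1.277000)/9.270000 = -2.162244
Iteration 2:
  f(-2.162244) = -0.109349
  f'(-2.162244) = 7.701407
  x_2 = -2.162244 - (-0.109349)/7.701407 = -2.148045
Iteration 3:
  f(-2.148045) = -0.001103
  f'(-2.148045) = 7.546205
  x_3 = -2.148045 - (-0.001103)/7.546205 = -2.147899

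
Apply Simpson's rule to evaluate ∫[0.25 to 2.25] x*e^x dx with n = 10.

f(x) = x*e^x
a = 0.25, b = 2.25, n = 10
h = (b - a)/n = 0.200000

Simpson's rule: (h/3)[f(x₀) + 4f(x₁) + 2f(x₂) + ... + f(xₙ)]

x_0 = 0.2500, f(x_0) = 0.321006, coefficient = 1
x_1 = 0.4500, f(x_1) = 0.705740, coefficient = 4
x_2 = 0.6500, f(x_2) = 1.245102, coefficient = 2
x_3 = 0.8500, f(x_3) = 1.988700, coefficient = 4
x_4 = 1.0500, f(x_4) = 3.000534, coefficient = 2
x_5 = 1.2500, f(x_5) = 4.362929, coefficient = 4
x_6 = 1.4500, f(x_6) = 6.181516, coefficient = 2
x_7 = 1.6500, f(x_7) = 8.591517, coefficient = 4
x_8 = 1.8500, f(x_8) = 11.765666, coefficient = 2
x_9 = 2.0500, f(x_9) = 15.924197, coefficient = 4
x_10 = 2.2500, f(x_10) = 21.347406, coefficient = 1

I ≈ (0.200000/3) × 192.346379 = 12.823092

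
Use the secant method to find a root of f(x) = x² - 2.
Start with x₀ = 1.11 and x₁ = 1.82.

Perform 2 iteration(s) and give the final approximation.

f(x) = x² - 2
x₀ = 1.11, x₁ = 1.82

Secant formula: x_{n+1} = x_n - f(x_n)(x_n - x_{n-1})/(f(x_n) - f(x_{n-1}))

Iteration 1:
  f(1.110000) = -0.767900
  f(1.820000) = 1.312400
  x_2 = 1.820000 - 1.312400×(1.820000 - 1.110000)/(1.312400 - (-0.767900))
       = 1.372082
Iteration 2:
  f(1.820000) = 1.312400
  f(1.372082) = -0.117391
  x_3 = 1.372082 - (-0.117391)×(1.372082 - 1.820000)/(-0.117391 - 1.312400)
       = 1.408858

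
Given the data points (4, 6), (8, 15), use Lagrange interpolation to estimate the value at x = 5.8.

Lagrange interpolation formula:
P(x) = Σ yᵢ × Lᵢ(x)
where Lᵢ(x) = Π_{j≠i} (x - xⱼ)/(xᵢ - xⱼ)

L_0(5.8) = (5.8 - 8)/(4 - 8) = 0.550000
L_1(5.8) = (5.8 - 4)/(8 - 4) = 0.450000

P(5.8) = 6×L_0(5.8) + 15×L_1(5.8)
P(5.8) = 10.050000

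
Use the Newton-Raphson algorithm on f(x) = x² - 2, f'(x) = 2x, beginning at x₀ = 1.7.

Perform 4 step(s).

f(x) = x² - 2
f'(x) = 2x
x₀ = 1.7

Newton-Raphson formula: x_{n+1} = x_n - f(x_n)/f'(x_n)

Iteration 1:
  f(1.700000) = 0.890000
  f'(1.700000) = 3.400000
  x_1 = 1.700000 - 0.890000/3.400000 = 1.438235
Iteration 2:
  f(1.438235) = 0.068521
  f'(1.438235) = 2.876471
  x_2 = 1.438235 - 0.068521/2.876471 = 1.414414
Iteration 3:
  f(1.414414) = 0.000567
  f'(1.414414) = 2.828828
  x_3 = 1.414414 - 0.000567/2.828828 = 1.414214
Iteration 4:
  f(1.414214) = 0.000000
  f'(1.414214) = 2.828427
  x_4 = 1.414214 - 0.000000/2.828427 = 1.414214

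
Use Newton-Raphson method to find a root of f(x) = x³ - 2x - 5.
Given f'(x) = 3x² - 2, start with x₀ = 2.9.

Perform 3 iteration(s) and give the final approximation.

f(x) = x³ - 2x - 5
f'(x) = 3x² - 2
x₀ = 2.9

Newton-Raphson formula: x_{n+1} = x_n - f(x_n)/f'(x_n)

Iteration 1:
  f(2.900000) = 13.589000
  f'(2.900000) = 23.230000
  x_1 = 2.900000 - 13.589000/23.230000 = 2.315024
Iteration 2:
  f(2.315024) = 2.776939
  f'(2.315024) = 14.078004
  x_2 = 2.315024 - 2.776939/14.078004 = 2.117770
Iteration 3:
  f(2.117770) = 0.262551
  f'(2.117770) = 11.454848
  x_3 = 2.117770 - 0.262551/11.454848 = 2.094849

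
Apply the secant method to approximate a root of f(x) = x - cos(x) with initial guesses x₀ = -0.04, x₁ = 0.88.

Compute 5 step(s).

f(x) = x - cos(x)
x₀ = -0.04, x₁ = 0.88

Secant formula: x_{n+1} = x_n - f(x_n)(x_n - x_{n-1})/(f(x_n) - f(x_{n-1}))

Iteration 1:
  f(-0.040000) = -1.039200
  f(0.880000) = 0.242849
  x_2 = 0.880000 - 0.242849×(0.880000 - (-0.040000))/(0.242849 - (-1.039200))
       = 0.705731
Iteration 2:
  f(0.880000) = 0.242849
  f(0.705731) = -0.055406
  x_3 = 0.705731 - (-0.055406)×(0.705731 - 0.880000)/(-0.055406 - 0.242849)
       = 0.738105
Iteration 3:
  f(0.705731) = -0.055406
  f(0.738105) = -0.001640
  x_4 = 0.738105 - (-0.001640)×(0.738105 - 0.705731)/(-0.001640 - (-0.055406))
       = 0.739092
Iteration 4:
  f(0.738105) = -0.001640
  f(0.739092) = 0.000012
  x_5 = 0.739092 - 0.000012×(0.739092 - 0.738105)/(0.000012 - (-0.001640))
       = 0.739085
Iteration 5:
  f(0.739092) = 0.000012
  f(0.739085) = 0.000000
  x_6 = 0.739085 - 0.000000×(0.739085 - 0.739092)/(0.000000 - 0.000012)
       = 0.739085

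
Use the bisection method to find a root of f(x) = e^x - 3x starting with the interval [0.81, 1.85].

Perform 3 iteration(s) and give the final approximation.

f(x) = e^x - 3x
Initial interval: [0.81, 1.85]

Iteration 1:
  c_1 = (0.810000 + 1.850000)/2 = 1.330000
  f(c_1) = f(1.330000) = -0.208957
  f(a) × f(c) ≥ 0, new interval: [1.330000, 1.850000]
Iteration 2:
  c_2 = (1.330000 + 1.850000)/2 = 1.590000
  f(c_2) = f(1.590000) = 0.133749
  f(a) × f(c) < 0, new interval: [1.330000, 1.590000]
Iteration 3:
  c_3 = (1.330000 + 1.590000)/2 = 1.460000
  f(c_3) = f(1.460000) = -0.074040
  f(a) × f(c) ≥ 0, new interval: [1.460000, 1.590000]

After 3 iteration(s), the approximation is c_3 = 1.460000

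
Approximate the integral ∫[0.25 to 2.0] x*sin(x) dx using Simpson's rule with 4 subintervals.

f(x) = x*sin(x)
a = 0.25, b = 2.0, n = 4
h = (b - a)/n = 0.437500

Simpson's rule: (h/3)[f(x₀) + 4f(x₁) + 2f(x₂) + ... + f(xₙ)]

x_0 = 0.2500, f(x_0) = 0.061851, coefficient = 1
x_1 = 0.6875, f(x_1) = 0.436292, coefficient = 4
x_2 = 1.1250, f(x_2) = 1.015051, coefficient = 2
x_3 = 1.5625, f(x_3) = 1.562446, coefficient = 4
x_4 = 2.0000, f(x_4) = 1.818595, coefficient = 1

I ≈ (0.437500/3) × 11.905502 = 1.736219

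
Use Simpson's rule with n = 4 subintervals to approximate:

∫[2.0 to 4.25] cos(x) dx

f(x) = cos(x)
a = 2.0, b = 4.25, n = 4
h = (b - a)/n = 0.562500

Simpson's rule: (h/3)[f(x₀) + 4f(x₁) + 2f(x₂) + ... + f(xₙ)]

x_0 = 2.0000, f(x_0) = -0.416147, coefficient = 1
x_1 = 2.5625, f(x_1) = -0.836960, coefficient = 4
x_2 = 3.1250, f(x_2) = -0.999862, coefficient = 2
x_3 = 3.6875, f(x_3) = -0.854657, coefficient = 4
x_4 = 4.2500, f(x_4) = -0.446087, coefficient = 1

I ≈ (0.562500/3) × -9.628423 = -1.805329
Exact value: -1.804287
Error: 0.001043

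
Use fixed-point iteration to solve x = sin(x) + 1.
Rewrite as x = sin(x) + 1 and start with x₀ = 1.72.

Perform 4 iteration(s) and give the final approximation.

Equation: x = sin(x) + 1
Fixed-point form: x = sin(x) + 1
x₀ = 1.72

x_1 = g(1.720000) = 1.988890
x_2 = g(1.988890) = 1.913865
x_3 = g(1.913865) = 1.941727
x_4 = g(1.941727) = 1.931990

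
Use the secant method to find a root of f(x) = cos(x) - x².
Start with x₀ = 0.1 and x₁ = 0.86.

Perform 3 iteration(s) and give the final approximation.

f(x) = cos(x) - x²
x₀ = 0.1, x₁ = 0.86

Secant formula: x_{n+1} = x_n - f(x_n)(x_n - x_{n-1})/(f(x_n) - f(x_{n-1}))

Iteration 1:
  f(0.100000) = 0.985004
  f(0.860000) = -0.087163
  x_2 = 0.860000 - (-0.087163)×(0.860000 - 0.100000)/(-0.087163 - 0.985004)
       = 0.798215
Iteration 2:
  f(0.860000) = -0.087163
  f(0.798215) = 0.060838
  x_3 = 0.798215 - 0.060838×(0.798215 - 0.860000)/(0.060838 - (-0.087163))
       = 0.823613
Iteration 3:
  f(0.798215) = 0.060838
  f(0.823613) = 0.001237
  x_4 = 0.823613 - 0.001237×(0.823613 - 0.798215)/(0.001237 - 0.060838)
       = 0.824140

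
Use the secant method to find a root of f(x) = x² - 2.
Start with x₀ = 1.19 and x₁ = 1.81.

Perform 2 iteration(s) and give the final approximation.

f(x) = x² - 2
x₀ = 1.19, x₁ = 1.81

Secant formula: x_{n+1} = x_n - f(x_n)(x_n - x_{n-1})/(f(x_n) - f(x_{n-1}))

Iteration 1:
  f(1.190000) = -0.583900
  f(1.810000) = 1.276100
  x_2 = 1.810000 - 1.276100×(1.810000 - 1.190000)/(1.276100 - (-0.583900))
       = 1.384633
Iteration 2:
  f(1.810000) = 1.276100
  f(1.384633) = -0.082791
  x_3 = 1.384633 - (-0.082791)×(1.384633 - 1.810000)/(-0.082791 - 1.276100)
       = 1.410549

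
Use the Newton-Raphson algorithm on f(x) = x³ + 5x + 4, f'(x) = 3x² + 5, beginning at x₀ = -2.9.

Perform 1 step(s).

f(x) = x³ + 5x + 4
f'(x) = 3x² + 5
x₀ = -2.9

Newton-Raphson formula: x_{n+1} = x_n - f(x_n)/f'(x_n)

Iteration 1:
  f(-2.900000) = -34.889000
  f'(-2.900000) = 30.230000
  x_1 = -2.900000 - (-34.889000)/30.230000 = -1.745882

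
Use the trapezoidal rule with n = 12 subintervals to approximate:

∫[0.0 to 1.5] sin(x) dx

f(x) = sin(x)
a = 0.0, b = 1.5, n = 12
h = (b - a)/n = 0.125000

Trapezoidal rule: (h/2)[f(x₀) + 2f(x₁) + 2f(x₂) + ... + f(xₙ)]

x_0 = 0.0000, f(x_0) = 0.000000, coefficient = 1
x_1 = 0.1250, f(x_1) = 0.124675, coefficient = 2
x_2 = 0.2500, f(x_2) = 0.247404, coefficient = 2
x_3 = 0.3750, f(x_3) = 0.366273, coefficient = 2
x_4 = 0.5000, f(x_4) = 0.479426, coefficient = 2
x_5 = 0.6250, f(x_5) = 0.585097, coefficient = 2
x_6 = 0.7500, f(x_6) = 0.681639, coefficient = 2
x_7 = 0.8750, f(x_7) = 0.767544, coefficient = 2
x_8 = 1.0000, f(x_8) = 0.841471, coefficient = 2
x_9 = 1.1250, f(x_9) = 0.902268, coefficient = 2
x_10 = 1.2500, f(x_10) = 0.948985, coefficient = 2
x_11 = 1.3750, f(x_11) = 0.980893, coefficient = 2
x_12 = 1.5000, f(x_12) = 0.997495, coefficient = 1

I ≈ (0.125000/2) × 14.848840 = 0.928053
Exact value: 0.929263
Error: 0.001210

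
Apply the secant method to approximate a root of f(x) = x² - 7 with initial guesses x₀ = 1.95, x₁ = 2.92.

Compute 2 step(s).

f(x) = x² - 7
x₀ = 1.95, x₁ = 2.92

Secant formula: x_{n+1} = x_n - f(x_n)(x_n - x_{n-1})/(f(x_n) - f(x_{n-1}))

Iteration 1:
  f(1.950000) = -3.197500
  f(2.920000) = 1.526400
  x_2 = 2.920000 - 1.526400×(2.920000 - 1.950000)/(1.526400 - (-3.197500))
       = 2.606571
Iteration 2:
  f(2.920000) = 1.526400
  f(2.606571) = -0.205788
  x_3 = 2.606571 - (-0.205788)×(2.606571 - 2.920000)/(-0.205788 - 1.526400)
       = 2.643807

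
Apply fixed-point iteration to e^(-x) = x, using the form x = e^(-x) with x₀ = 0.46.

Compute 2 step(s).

Equation: e^(-x) = x
Fixed-point form: x = e^(-x)
x₀ = 0.46

x_1 = g(0.460000) = 0.631284
x_2 = g(0.631284) = 0.531909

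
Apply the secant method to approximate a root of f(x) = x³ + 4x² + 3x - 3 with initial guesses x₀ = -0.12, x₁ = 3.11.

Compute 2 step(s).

f(x) = x³ + 4x² + 3x - 3
x₀ = -0.12, x₁ = 3.11

Secant formula: x_{n+1} = x_n - f(x_n)(x_n - x_{n-1})/(f(x_n) - f(x_{n-1}))

Iteration 1:
  f(-0.120000) = -3.304128
  f(3.110000) = 75.098631
  x_2 = 3.110000 - 75.098631×(3.110000 - (-0.120000))/(75.098631 - (-3.304128))
       = 0.016122
Iteration 2:
  f(3.110000) = 75.098631
  f(0.016122) = -2.950590
  x_3 = 0.016122 - (-2.950590)×(0.016122 - 3.110000)/(-2.950590 - 75.098631)
       = 0.133084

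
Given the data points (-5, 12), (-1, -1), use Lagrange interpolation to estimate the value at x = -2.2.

Lagrange interpolation formula:
P(x) = Σ yᵢ × Lᵢ(x)
where Lᵢ(x) = Π_{j≠i} (x - xⱼ)/(xᵢ - xⱼ)

L_0(-2.2) = (-2.2 - (-1))/(-5 - (-1)) = 0.300000
L_1(-2.2) = (-2.2 - (-5))/(-1 - (-5)) = 0.700000

P(-2.2) = 12×L_0(-2.2) + (-1)×L_1(-2.2)
P(-2.2) = 2.900000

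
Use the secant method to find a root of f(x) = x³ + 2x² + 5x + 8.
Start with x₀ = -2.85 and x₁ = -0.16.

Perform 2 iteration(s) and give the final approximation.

f(x) = x³ + 2x² + 5x + 8
x₀ = -2.85, x₁ = -0.16

Secant formula: x_{n+1} = x_n - f(x_n)(x_n - x_{n-1})/(f(x_n) - f(x_{n-1}))

Iteration 1:
  f(-2.850000) = -13.154125
  f(-0.160000) = 7.247104
  x_2 = -0.160000 - 7.247104×(-0.160000 - (-2.850000))/(7.247104 - (-13.154125))
       = -1.115565
Iteration 2:
  f(-0.160000) = 7.247104
  f(-1.115565) = 3.522839
  x_3 = -1.115565 - 3.522839×(-1.115565 - (-0.160000))/(3.522839 - 7.247104)
       = -2.019450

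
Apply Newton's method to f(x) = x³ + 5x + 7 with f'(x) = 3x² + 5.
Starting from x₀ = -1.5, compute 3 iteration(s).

f(x) = x³ + 5x + 7
f'(x) = 3x² + 5
x₀ = -1.5

Newton-Raphson formula: x_{n+1} = x_n - f(x_n)/f'(x_n)

Iteration 1:
  f(-1.500000) = -3.875000
  f'(-1.500000) = 11.750000
  x_1 = -1.500000 - (-3.875000)/11.750000 = -1.170213
Iteration 2:
  f(-1.170213) = -0.453551
  f'(-1.170213) = 9.108194
  x_2 = -1.170213 - (-0.453551)/9.108194 = -1.120417
Iteration 3:
  f(-1.120417) = -0.008582
  f'(-1.120417) = 8.766002
  x_3 = -1.120417 - (-0.008582)/8.766002 = -1.119438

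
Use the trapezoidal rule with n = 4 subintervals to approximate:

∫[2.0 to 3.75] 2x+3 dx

f(x) = 2x+3
a = 2.0, b = 3.75, n = 4
h = (b - a)/n = 0.437500

Trapezoidal rule: (h/2)[f(x₀) + 2f(x₁) + 2f(x₂) + ... + f(xₙ)]

x_0 = 2.0000, f(x_0) = 7.000000, coefficient = 1
x_1 = 2.4375, f(x_1) = 7.875000, coefficient = 2
x_2 = 2.8750, f(x_2) = 8.750000, coefficient = 2
x_3 = 3.3125, f(x_3) = 9.625000, coefficient = 2
x_4 = 3.7500, f(x_4) = 10.500000, coefficient = 1

I ≈ (0.437500/2) × 70.000000 = 15.312500
Exact value: 15.312500
Error: 0.000000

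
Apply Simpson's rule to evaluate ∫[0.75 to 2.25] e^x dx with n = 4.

f(x) = e^x
a = 0.75, b = 2.25, n = 4
h = (b - a)/n = 0.375000

Simpson's rule: (h/3)[f(x₀) + 4f(x₁) + 2f(x₂) + ... + f(xₙ)]

x_0 = 0.7500, f(x_0) = 2.117000, coefficient = 1
x_1 = 1.1250, f(x_1) = 3.080217, coefficient = 4
x_2 = 1.5000, f(x_2) = 4.481689, coefficient = 2
x_3 = 1.8750, f(x_3) = 6.520819, coefficient = 4
x_4 = 2.2500, f(x_4) = 9.487736, coefficient = 1

I ≈ (0.375000/3) × 58.972258 = 7.371532
Exact value: 7.370736
Error: 0.000796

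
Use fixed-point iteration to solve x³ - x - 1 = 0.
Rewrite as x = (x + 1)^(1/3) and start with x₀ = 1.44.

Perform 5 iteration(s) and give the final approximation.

Equation: x³ - x - 1 = 0
Fixed-point form: x = (x + 1)^(1/3)
x₀ = 1.44

x_1 = g(1.440000) = 1.346263
x_2 = g(1.346263) = 1.328798
x_3 = g(1.328798) = 1.325492
x_4 = g(1.325492) = 1.324865
x_5 = g(1.324865) = 1.324746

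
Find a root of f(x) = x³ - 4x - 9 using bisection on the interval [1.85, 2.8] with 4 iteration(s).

f(x) = x³ - 4x - 9
Initial interval: [1.85, 2.8]

Iteration 1:
  c_1 = (1.850000 + 2.800000)/2 = 2.325000
  f(c_1) = f(2.325000) = -5.731922
  f(a) × f(c) ≥ 0, new interval: [2.325000, 2.800000]
Iteration 2:
  c_2 = (2.325000 + 2.800000)/2 = 2.562500
  f(c_2) = f(2.562500) = -2.423584
  f(a) × f(c) ≥ 0, new interval: [2.562500, 2.800000]
Iteration 3:
  c_3 = (2.562500 + 2.800000)/2 = 2.681250
  f(c_3) = f(2.681250) = -0.449221
  f(a) × f(c) ≥ 0, new interval: [2.681250, 2.800000]
Iteration 4:
  c_4 = (2.681250 + 2.800000)/2 = 2.740625
  f(c_4) = f(2.740625) = 0.622404
  f(a) × f(c) < 0, new interval: [2.681250, 2.740625]

After 4 iteration(s), the approximation is c_4 = 2.740625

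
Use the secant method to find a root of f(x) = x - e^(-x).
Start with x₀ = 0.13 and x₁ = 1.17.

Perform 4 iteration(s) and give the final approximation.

f(x) = x - e^(-x)
x₀ = 0.13, x₁ = 1.17

Secant formula: x_{n+1} = x_n - f(x_n)(x_n - x_{n-1})/(f(x_n) - f(x_{n-1}))

Iteration 1:
  f(0.130000) = -0.748095
  f(1.170000) = 0.859633
  x_2 = 1.170000 - 0.859633×(1.170000 - 0.130000)/(0.859633 - (-0.748095))
       = 0.613925
Iteration 2:
  f(1.170000) = 0.859633
  f(0.613925) = 0.072702
  x_3 = 0.613925 - 0.072702×(0.613925 - 1.170000)/(0.072702 - 0.859633)
       = 0.562551
Iteration 3:
  f(0.613925) = 0.072702
  f(0.562551) = -0.007203
  x_4 = 0.562551 - (-0.007203)×(0.562551 - 0.613925)/(-0.007203 - 0.072702)
       = 0.567182
Iteration 4:
  f(0.562551) = -0.007203
  f(0.567182) = 0.000061
  x_5 = 0.567182 - 0.000061×(0.567182 - 0.562551)/(0.000061 - (-0.007203))
       = 0.567143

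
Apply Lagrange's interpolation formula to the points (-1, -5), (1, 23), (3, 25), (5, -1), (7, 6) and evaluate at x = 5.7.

Lagrange interpolation formula:
P(x) = Σ yᵢ × Lᵢ(x)
where Lᵢ(x) = Π_{j≠i} (x - xⱼ)/(xᵢ - xⱼ)

L_0(5.7) = (5.7 - 1)/(-1 - 1) × (5.7 - 3)/(-1 - 3) × (5.7 - 5)/(-1 - 5) × (5.7 - 7)/(-1 - 7) = -0.030073
L_1(5.7) = (5.7 - (-1))/(1 - (-1)) × (5.7 - 3)/(1 - 3) × (5.7 - 5)/(1 - 5) × (5.7 - 7)/(1 - 7) = 0.171478
L_2(5.7) = (5.7 - (-1))/(3 - (-1)) × (5.7 - 1)/(3 - 1) × (5.7 - 5)/(3 - 5) × (5.7 - 7)/(3 - 7) = -0.447748
L_3(5.7) = (5.7 - (-1))/(5 - (-1)) × (5.7 - 1)/(5 - 1) × (5.7 - 3)/(5 - 3) × (5.7 - 7)/(5 - 7) = 1.151353
L_4(5.7) = (5.7 - (-1))/(7 - (-1)) × (5.7 - 1)/(7 - 1) × (5.7 - 3)/(7 - 3) × (5.7 - 5)/(7 - 5) = 0.154990

P(5.7) = (-5)×L_0(5.7) + 23×L_1(5.7) + 25×L_2(5.7) + (-1)×L_3(5.7) + 6×L_4(5.7)
P(5.7) = -7.320765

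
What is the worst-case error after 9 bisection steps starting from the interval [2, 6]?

Bisection error bound: |error| ≤ (b-a)/2^n
|error| ≤ (6 - 2)/2^9 = 4/2^9
|error| ≤ 0.0078125000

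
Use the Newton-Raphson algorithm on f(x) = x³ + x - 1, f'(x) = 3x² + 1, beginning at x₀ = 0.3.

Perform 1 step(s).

f(x) = x³ + x - 1
f'(x) = 3x² + 1
x₀ = 0.3

Newton-Raphson formula: x_{n+1} = x_n - f(x_n)/f'(x_n)

Iteration 1:
  f(0.300000) = -0.673000
  f'(0.300000) = 1.270000
  x_1 = 0.300000 - (-0.673000)/1.270000 = 0.829921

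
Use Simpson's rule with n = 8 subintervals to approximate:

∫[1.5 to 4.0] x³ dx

f(x) = x³
a = 1.5, b = 4.0, n = 8
h = (b - a)/n = 0.312500

Simpson's rule: (h/3)[f(x₀) + 4f(x₁) + 2f(x₂) + ... + f(xₙ)]

x_0 = 1.5000, f(x_0) = 3.375000, coefficient = 1
x_1 = 1.8125, f(x_1) = 5.954346, coefficient = 4
x_2 = 2.1250, f(x_2) = 9.595703, coefficient = 2
x_3 = 2.4375, f(x_3) = 14.482178, coefficient = 4
x_4 = 2.7500, f(x_4) = 20.796875, coefficient = 2
x_5 = 3.0625, f(x_5) = 28.722900, coefficient = 4
x_6 = 3.3750, f(x_6) = 38.443359, coefficient = 2
x_7 = 3.6875, f(x_7) = 50.141357, coefficient = 4
x_8 = 4.0000, f(x_8) = 64.000000, coefficient = 1

I ≈ (0.312500/3) × 602.250000 = 62.734375
Exact value: 62.734375
Error: 0.000000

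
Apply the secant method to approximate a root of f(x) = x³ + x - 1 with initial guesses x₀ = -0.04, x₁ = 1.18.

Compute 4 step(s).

f(x) = x³ + x - 1
x₀ = -0.04, x₁ = 1.18

Secant formula: x_{n+1} = x_n - f(x_n)(x_n - x_{n-1})/(f(x_n) - f(x_{n-1}))

Iteration 1:
  f(-0.040000) = -1.040064
  f(1.180000) = 1.823032
  x_2 = 1.180000 - 1.823032×(1.180000 - (-0.040000))/(1.823032 - (-1.040064))
       = 0.403184
Iteration 2:
  f(1.180000) = 1.823032
  f(0.403184) = -0.531276
  x_3 = 0.403184 - (-0.531276)×(0.403184 - 1.180000)/(-0.531276 - 1.823032)
       = 0.578481
Iteration 3:
  f(0.403184) = -0.531276
  f(0.578481) = -0.227936
  x_4 = 0.578481 - (-0.227936)×(0.578481 - 0.403184)/(-0.227936 - (-0.531276))
       = 0.710203
Iteration 4:
  f(0.578481) = -0.227936
  f(0.710203) = 0.068421
  x_5 = 0.710203 - 0.068421×(0.710203 - 0.578481)/(0.068421 - (-0.227936))
       = 0.679792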